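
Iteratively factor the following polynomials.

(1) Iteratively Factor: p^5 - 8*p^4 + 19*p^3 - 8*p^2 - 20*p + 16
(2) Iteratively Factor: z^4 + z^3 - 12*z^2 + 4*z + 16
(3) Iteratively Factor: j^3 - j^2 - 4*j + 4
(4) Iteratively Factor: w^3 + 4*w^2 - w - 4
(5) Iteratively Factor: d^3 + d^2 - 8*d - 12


(1) = (p - 1)*(p^4 - 7*p^3 + 12*p^2 + 4*p - 16) = (p - 2)*(p - 1)*(p^3 - 5*p^2 + 2*p + 8) = (p - 2)*(p - 1)*(p + 1)*(p^2 - 6*p + 8) = (p - 4)*(p - 2)*(p - 1)*(p + 1)*(p - 2)
(2) = (z - 2)*(z^3 + 3*z^2 - 6*z - 8) = (z - 2)*(z + 1)*(z^2 + 2*z - 8) = (z - 2)*(z + 1)*(z + 4)*(z - 2)
(3) = (j - 2)*(j^2 + j - 2) = (j - 2)*(j - 1)*(j + 2)
(4) = (w + 1)*(w^2 + 3*w - 4) = (w - 1)*(w + 1)*(w + 4)
(5) = (d - 3)*(d^2 + 4*d + 4) = (d - 3)*(d + 2)*(d + 2)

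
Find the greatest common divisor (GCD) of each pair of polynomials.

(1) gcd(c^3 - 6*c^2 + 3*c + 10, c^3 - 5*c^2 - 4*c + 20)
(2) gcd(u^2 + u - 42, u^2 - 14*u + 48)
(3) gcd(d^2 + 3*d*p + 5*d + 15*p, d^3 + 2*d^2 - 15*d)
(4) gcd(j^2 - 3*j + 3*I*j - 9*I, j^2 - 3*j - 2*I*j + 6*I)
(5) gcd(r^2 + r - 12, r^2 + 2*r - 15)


(1) = gcd((c - 5)*(c - 2)*(c + 1), (c - 5)*(c - 2)*(c + 2)) = c^2 - 7*c + 10
(2) = u - 6
(3) = gcd((d + 5)*(d + 3*p), d*(d - 3)*(d + 5)) = d + 5
(4) = j - 3
(5) = gcd((r - 3)*(r + 4), (r - 3)*(r + 5)) = r - 3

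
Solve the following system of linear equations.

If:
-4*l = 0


Then:
l = 0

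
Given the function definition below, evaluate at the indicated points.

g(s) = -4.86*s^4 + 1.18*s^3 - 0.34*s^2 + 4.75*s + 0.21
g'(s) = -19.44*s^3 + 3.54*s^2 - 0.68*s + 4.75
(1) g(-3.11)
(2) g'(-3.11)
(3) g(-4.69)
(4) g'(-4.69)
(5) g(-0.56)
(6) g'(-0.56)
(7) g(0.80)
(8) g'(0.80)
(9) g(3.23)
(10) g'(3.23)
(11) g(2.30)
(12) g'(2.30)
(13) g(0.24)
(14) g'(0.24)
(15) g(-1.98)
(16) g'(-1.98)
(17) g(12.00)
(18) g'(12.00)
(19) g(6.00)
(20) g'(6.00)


(1) = -508.00
(2) = 625.86
(3) = -2502.68
(4) = 2091.27
(5) = -3.24
(6) = 9.65
(7) = 2.41
(8) = -3.48
(9) = -477.22
(10) = -615.61
(11) = -112.31
(12) = -214.61
(13) = 1.33
(14) = 4.52
(15) = -94.38
(16) = 170.88
(17) = -98729.67
(18) = -33085.97
(19) = -6027.21
(20) = -4070.93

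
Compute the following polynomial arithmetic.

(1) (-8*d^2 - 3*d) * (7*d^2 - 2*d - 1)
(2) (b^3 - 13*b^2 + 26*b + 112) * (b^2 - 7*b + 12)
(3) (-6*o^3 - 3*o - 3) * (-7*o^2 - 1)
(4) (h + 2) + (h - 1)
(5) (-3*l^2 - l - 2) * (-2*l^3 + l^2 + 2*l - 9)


(1) = -56*d^4 - 5*d^3 + 14*d^2 + 3*d
(2) = b^5 - 20*b^4 + 129*b^3 - 226*b^2 - 472*b + 1344
(3) = 42*o^5 + 27*o^3 + 21*o^2 + 3*o + 3
(4) = 2*h + 1
(5) = 6*l^5 - l^4 - 3*l^3 + 23*l^2 + 5*l + 18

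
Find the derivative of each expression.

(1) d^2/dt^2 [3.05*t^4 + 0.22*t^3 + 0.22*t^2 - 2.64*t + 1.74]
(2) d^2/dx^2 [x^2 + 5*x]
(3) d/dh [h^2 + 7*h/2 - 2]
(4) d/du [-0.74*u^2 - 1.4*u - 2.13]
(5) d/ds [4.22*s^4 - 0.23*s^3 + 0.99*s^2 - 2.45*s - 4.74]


(1) = 36.6*t^2 + 1.32*t + 0.44
(2) = 2
(3) = 2*h + 7/2
(4) = -1.48*u - 1.4
(5) = 16.88*s^3 - 0.69*s^2 + 1.98*s - 2.45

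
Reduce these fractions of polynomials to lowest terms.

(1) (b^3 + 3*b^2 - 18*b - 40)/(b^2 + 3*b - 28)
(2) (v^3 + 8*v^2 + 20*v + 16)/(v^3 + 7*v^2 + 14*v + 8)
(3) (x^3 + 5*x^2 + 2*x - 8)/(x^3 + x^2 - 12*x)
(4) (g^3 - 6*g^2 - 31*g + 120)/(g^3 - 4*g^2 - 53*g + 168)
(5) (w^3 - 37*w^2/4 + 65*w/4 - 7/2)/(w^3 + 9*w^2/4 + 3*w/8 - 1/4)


(1) = (b^2 + 7*b + 10)/(b + 7)
(2) = (v + 2)/(v + 1)
(3) = (x^2 + x - 2)/(x^2 - 3*x)
(4) = (g + 5)/(g + 7)
(5) = (2*w^2 - 18*w + 28)/(2*w^2 + 5*w + 2)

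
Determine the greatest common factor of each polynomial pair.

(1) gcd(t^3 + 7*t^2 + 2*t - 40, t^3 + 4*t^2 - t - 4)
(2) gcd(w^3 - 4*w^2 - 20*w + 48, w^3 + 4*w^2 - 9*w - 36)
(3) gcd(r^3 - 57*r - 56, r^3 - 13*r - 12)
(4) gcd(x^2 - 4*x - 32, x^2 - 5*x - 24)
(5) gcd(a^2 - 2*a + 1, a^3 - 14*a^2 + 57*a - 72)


(1) = t + 4
(2) = w + 4
(3) = gcd((r - 8)*(r + 1)*(r + 7), (r - 4)*(r + 1)*(r + 3)) = r + 1
(4) = gcd((x - 8)*(x + 4), (x - 8)*(x + 3)) = x - 8
(5) = gcd((a - 1)^2, (a - 8)*(a - 3)^2) = 1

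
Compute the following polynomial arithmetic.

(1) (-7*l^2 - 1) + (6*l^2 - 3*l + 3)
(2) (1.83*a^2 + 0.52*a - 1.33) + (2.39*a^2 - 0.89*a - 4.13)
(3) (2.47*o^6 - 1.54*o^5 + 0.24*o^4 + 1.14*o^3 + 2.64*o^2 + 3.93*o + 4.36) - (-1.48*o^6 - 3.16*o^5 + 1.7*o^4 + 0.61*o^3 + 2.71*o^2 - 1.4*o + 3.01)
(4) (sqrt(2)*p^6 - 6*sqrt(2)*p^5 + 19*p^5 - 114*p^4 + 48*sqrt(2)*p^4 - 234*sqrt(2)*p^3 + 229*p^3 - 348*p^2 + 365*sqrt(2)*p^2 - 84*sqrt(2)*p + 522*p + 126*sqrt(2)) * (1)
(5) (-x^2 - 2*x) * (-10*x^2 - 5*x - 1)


(1) = -l^2 - 3*l + 2
(2) = 4.22*a^2 - 0.37*a - 5.46
(3) = 3.95*o^6 + 1.62*o^5 - 1.46*o^4 + 0.53*o^3 - 0.07*o^2 + 5.33*o + 1.35
(4) = sqrt(2)*p^6 - 6*sqrt(2)*p^5 + 19*p^5 - 114*p^4 + 48*sqrt(2)*p^4 - 234*sqrt(2)*p^3 + 229*p^3 - 348*p^2 + 365*sqrt(2)*p^2 - 84*sqrt(2)*p + 522*p + 126*sqrt(2)
(5) = 10*x^4 + 25*x^3 + 11*x^2 + 2*x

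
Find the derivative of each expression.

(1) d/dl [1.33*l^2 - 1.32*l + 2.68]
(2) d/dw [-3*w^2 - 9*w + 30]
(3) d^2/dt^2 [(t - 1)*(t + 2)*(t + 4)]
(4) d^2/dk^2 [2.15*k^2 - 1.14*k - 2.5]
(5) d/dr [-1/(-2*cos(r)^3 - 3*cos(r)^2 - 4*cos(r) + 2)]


(1) = 2.66*l - 1.32
(2) = -6*w - 9
(3) = 6*t + 10
(4) = 4.30000000000000
(5) = 8*(3*cos(r)^2 + 3*cos(r) + 2)*sin(r)/(11*cos(r) + 3*cos(2*r) + cos(3*r) - 1)^2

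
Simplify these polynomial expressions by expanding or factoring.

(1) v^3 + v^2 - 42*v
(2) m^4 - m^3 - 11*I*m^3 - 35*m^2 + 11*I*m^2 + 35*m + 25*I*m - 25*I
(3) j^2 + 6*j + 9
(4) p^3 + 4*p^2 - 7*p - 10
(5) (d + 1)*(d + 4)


(1) = v*(v - 6)*(v + 7)
(2) = (m - 5*I)^2*(-I*m + I)*(I*m + 1)
(3) = (j + 3)^2
(4) = (p - 2)*(p + 1)*(p + 5)
(5) = d^2 + 5*d + 4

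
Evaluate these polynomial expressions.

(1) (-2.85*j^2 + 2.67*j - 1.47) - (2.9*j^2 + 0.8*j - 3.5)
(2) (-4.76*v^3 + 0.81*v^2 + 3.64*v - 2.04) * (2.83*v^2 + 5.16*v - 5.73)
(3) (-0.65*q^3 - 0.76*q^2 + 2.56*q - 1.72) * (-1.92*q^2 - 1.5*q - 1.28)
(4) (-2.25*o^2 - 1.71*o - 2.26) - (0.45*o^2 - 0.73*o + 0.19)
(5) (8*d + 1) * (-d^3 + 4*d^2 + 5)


(1) = -5.75*j^2 + 1.87*j + 2.03
(2) = -13.4708*v^5 - 22.2693*v^4 + 41.7556*v^3 + 8.3679*v^2 - 31.3836*v + 11.6892
(3) = 1.248*q^5 + 2.4342*q^4 - 2.9432*q^3 + 0.4352*q^2 - 0.6968*q + 2.2016
(4) = -2.7*o^2 - 0.98*o - 2.45
(5) = -8*d^4 + 31*d^3 + 4*d^2 + 40*d + 5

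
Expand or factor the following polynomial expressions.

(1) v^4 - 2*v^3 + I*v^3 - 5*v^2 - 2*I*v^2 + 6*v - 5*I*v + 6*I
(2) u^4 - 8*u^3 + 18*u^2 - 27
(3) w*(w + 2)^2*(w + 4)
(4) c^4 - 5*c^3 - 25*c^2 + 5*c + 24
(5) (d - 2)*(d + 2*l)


(1) = (v - 3)*(v - 1)*(v + 2)*(v + I)
(2) = (u - 3)^3*(u + 1)
(3) = w^4 + 8*w^3 + 20*w^2 + 16*w
(4) = (c - 8)*(c - 1)*(c + 1)*(c + 3)
(5) = d^2 + 2*d*l - 2*d - 4*l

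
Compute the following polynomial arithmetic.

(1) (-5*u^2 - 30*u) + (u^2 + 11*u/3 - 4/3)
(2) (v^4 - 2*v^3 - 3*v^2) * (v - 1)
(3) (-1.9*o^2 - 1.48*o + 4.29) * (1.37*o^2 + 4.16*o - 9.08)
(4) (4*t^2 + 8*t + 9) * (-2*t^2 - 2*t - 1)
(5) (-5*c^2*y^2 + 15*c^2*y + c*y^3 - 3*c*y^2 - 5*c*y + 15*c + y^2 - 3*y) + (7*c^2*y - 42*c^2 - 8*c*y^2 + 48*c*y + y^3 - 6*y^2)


(1) = -4*u^2 - 79*u/3 - 4/3
(2) = v^5 - 3*v^4 - v^3 + 3*v^2
(3) = -2.603*o^4 - 9.9316*o^3 + 16.9725*o^2 + 31.2848*o - 38.9532
(4) = -8*t^4 - 24*t^3 - 38*t^2 - 26*t - 9
(5) = -5*c^2*y^2 + 22*c^2*y - 42*c^2 + c*y^3 - 11*c*y^2 + 43*c*y + 15*c + y^3 - 5*y^2 - 3*y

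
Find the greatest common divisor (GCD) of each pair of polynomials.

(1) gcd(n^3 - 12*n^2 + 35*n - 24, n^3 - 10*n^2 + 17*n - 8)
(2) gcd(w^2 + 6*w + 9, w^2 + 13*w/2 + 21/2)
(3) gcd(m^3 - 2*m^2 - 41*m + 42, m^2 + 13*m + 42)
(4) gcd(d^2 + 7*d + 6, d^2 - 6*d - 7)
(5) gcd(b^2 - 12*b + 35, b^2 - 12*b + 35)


(1) = n^2 - 9*n + 8
(2) = gcd((w + 3)^2, (w + 3)*(w + 7/2)) = w + 3
(3) = m + 6
(4) = d + 1
(5) = b^2 - 12*b + 35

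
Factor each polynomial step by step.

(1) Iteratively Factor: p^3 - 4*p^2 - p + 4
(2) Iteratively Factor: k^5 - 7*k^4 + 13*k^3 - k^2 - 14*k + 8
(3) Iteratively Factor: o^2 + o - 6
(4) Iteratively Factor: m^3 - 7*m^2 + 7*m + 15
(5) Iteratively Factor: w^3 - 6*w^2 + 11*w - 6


(1) = (p - 1)*(p^2 - 3*p - 4) = (p - 1)*(p + 1)*(p - 4)
(2) = (k + 1)*(k^4 - 8*k^3 + 21*k^2 - 22*k + 8) = (k - 4)*(k + 1)*(k^3 - 4*k^2 + 5*k - 2) = (k - 4)*(k - 1)*(k + 1)*(k^2 - 3*k + 2) = (k - 4)*(k - 2)*(k - 1)*(k + 1)*(k - 1)
(3) = (o - 2)*(o + 3)
(4) = (m - 3)*(m^2 - 4*m - 5) = (m - 5)*(m - 3)*(m + 1)
(5) = (w - 2)*(w^2 - 4*w + 3) = (w - 3)*(w - 2)*(w - 1)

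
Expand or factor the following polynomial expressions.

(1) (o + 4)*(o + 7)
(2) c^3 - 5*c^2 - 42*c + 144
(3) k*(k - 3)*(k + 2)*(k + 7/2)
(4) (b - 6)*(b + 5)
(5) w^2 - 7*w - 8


(1) = o^2 + 11*o + 28
(2) = (c - 8)*(c - 3)*(c + 6)
(3) = k^4 + 5*k^3/2 - 19*k^2/2 - 21*k
(4) = b^2 - b - 30
(5) = (w - 8)*(w + 1)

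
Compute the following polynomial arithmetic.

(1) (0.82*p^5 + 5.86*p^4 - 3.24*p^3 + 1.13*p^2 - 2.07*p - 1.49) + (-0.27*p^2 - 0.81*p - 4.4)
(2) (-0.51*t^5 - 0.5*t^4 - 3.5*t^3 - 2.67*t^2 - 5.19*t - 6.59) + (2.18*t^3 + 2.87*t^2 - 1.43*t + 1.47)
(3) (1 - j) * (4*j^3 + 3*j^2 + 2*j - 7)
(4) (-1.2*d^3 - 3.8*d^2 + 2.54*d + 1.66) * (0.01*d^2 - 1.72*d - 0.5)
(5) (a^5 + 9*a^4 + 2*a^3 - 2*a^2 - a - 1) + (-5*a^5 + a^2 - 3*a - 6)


(1) = 0.82*p^5 + 5.86*p^4 - 3.24*p^3 + 0.86*p^2 - 2.88*p - 5.89
(2) = -0.51*t^5 - 0.5*t^4 - 1.32*t^3 + 0.2*t^2 - 6.62*t - 5.12
(3) = -4*j^4 + j^3 + j^2 + 9*j - 7
(4) = -0.012*d^5 + 2.026*d^4 + 7.1614*d^3 - 2.4522*d^2 - 4.1252*d - 0.83
(5) = -4*a^5 + 9*a^4 + 2*a^3 - a^2 - 4*a - 7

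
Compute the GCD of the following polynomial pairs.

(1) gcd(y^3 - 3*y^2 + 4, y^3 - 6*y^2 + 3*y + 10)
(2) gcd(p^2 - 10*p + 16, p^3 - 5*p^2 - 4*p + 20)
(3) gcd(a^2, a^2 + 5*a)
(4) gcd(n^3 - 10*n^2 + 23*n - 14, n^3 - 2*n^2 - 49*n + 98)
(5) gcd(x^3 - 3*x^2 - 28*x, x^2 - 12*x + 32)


(1) = gcd((y - 2)^2*(y + 1), (y - 5)*(y - 2)*(y + 1)) = y^2 - y - 2
(2) = p - 2
(3) = a
(4) = gcd((n - 7)*(n - 2)*(n - 1), (n - 7)*(n - 2)*(n + 7)) = n^2 - 9*n + 14
(5) = gcd(x*(x - 7)*(x + 4), (x - 8)*(x - 4)) = 1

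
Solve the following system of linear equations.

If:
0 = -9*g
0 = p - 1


Then:
g = 0
p = 1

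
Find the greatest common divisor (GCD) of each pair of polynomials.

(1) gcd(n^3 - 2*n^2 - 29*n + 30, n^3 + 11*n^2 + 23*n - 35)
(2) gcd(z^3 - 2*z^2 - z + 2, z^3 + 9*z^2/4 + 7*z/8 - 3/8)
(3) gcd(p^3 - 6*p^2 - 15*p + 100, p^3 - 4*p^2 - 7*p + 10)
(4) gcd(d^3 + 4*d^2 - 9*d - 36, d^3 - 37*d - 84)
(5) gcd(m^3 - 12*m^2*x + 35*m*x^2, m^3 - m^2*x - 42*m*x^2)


(1) = n^2 + 4*n - 5
(2) = z + 1
(3) = gcd((p - 5)^2*(p + 4), (p - 5)*(p - 1)*(p + 2)) = p - 5
(4) = gcd((d - 3)*(d + 3)*(d + 4), (d - 7)*(d + 3)*(d + 4)) = d^2 + 7*d + 12
(5) = -m^2 + 7*m*x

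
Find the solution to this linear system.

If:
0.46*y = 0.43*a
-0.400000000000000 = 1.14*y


Then:
a = -0.38
y = -0.35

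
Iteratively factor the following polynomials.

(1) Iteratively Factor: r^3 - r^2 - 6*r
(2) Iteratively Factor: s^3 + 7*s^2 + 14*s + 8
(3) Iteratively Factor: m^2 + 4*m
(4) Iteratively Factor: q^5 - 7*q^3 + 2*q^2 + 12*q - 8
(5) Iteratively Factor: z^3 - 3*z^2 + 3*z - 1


(1) = (r + 2)*(r^2 - 3*r) = r*(r + 2)*(r - 3)
(2) = (s + 4)*(s^2 + 3*s + 2) = (s + 2)*(s + 4)*(s + 1)
(3) = (m + 4)*(m)
(4) = (q + 2)*(q^4 - 2*q^3 - 3*q^2 + 8*q - 4) = (q - 2)*(q + 2)*(q^3 - 3*q + 2) = (q - 2)*(q + 2)^2*(q^2 - 2*q + 1) = (q - 2)*(q - 1)*(q + 2)^2*(q - 1)
(5) = (z - 1)*(z^2 - 2*z + 1) = (z - 1)^2*(z - 1)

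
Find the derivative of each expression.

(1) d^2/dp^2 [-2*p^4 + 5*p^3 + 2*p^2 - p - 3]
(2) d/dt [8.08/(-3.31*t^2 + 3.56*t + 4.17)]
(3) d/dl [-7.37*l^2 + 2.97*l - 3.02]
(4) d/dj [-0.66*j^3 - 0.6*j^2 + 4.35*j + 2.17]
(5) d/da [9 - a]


(1) = -24*p^2 + 30*p + 4
(2) = (53.4896*t - 28.7648)/(-3.31*t^2 + 3.56*t + 4.17)^2
(3) = 2.97 - 14.74*l
(4) = -1.98*j^2 - 1.2*j + 4.35
(5) = -1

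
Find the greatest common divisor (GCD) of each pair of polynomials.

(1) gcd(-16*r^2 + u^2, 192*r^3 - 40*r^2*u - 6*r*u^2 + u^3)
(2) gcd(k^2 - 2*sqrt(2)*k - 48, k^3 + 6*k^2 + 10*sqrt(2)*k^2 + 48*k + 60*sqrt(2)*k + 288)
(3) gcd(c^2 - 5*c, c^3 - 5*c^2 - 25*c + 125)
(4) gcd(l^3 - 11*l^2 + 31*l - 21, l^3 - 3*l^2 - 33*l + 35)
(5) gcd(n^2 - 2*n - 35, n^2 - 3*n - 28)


(1) = gcd((-4*r + u)*(4*r + u), (-8*r + u)*(-4*r + u)*(6*r + u)) = 4*r - u
(2) = k + 4*sqrt(2)
(3) = c - 5
(4) = l^2 - 8*l + 7
(5) = gcd((n - 7)*(n + 5), (n - 7)*(n + 4)) = n - 7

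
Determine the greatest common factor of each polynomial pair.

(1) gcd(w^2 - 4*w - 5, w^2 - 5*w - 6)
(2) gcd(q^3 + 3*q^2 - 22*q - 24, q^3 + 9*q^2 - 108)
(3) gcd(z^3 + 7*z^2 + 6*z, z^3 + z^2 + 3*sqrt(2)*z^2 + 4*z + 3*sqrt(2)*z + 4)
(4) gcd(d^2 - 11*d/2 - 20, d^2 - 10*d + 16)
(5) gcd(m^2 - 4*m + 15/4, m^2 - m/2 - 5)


(1) = w + 1
(2) = gcd((q - 4)*(q + 1)*(q + 6), (q - 3)*(q + 6)^2) = q + 6
(3) = z + 1
(4) = gcd((d - 8)*(d + 5/2), (d - 8)*(d - 2)) = d - 8
(5) = m - 5/2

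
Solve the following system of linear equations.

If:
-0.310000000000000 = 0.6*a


Then:
a = -0.52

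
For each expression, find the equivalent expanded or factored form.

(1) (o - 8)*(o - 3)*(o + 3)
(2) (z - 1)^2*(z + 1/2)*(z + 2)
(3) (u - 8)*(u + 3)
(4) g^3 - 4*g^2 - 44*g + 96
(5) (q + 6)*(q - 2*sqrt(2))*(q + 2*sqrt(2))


(1) = o^3 - 8*o^2 - 9*o + 72
(2) = z^4 + z^3/2 - 3*z^2 + z/2 + 1
(3) = u^2 - 5*u - 24
(4) = (g - 8)*(g - 2)*(g + 6)
(5) = q^3 + 6*q^2 - 8*q - 48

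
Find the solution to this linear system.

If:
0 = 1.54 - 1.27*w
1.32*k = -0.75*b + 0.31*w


Then:
b = 0.501207349081365 - 1.76*k
w = 1.21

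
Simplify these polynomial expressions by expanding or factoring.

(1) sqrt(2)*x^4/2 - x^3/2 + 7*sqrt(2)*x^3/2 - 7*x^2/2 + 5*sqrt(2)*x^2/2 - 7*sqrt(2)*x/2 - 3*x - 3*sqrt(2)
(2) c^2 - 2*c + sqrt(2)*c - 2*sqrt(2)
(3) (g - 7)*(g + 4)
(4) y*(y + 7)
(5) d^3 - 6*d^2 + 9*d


(1) = (x + 6)*(x - sqrt(2))*(x + sqrt(2)/2)*(sqrt(2)*x/2 + sqrt(2)/2)
(2) = (c - 2)*(c + sqrt(2))
(3) = g^2 - 3*g - 28
(4) = y^2 + 7*y
(5) = d*(d - 3)^2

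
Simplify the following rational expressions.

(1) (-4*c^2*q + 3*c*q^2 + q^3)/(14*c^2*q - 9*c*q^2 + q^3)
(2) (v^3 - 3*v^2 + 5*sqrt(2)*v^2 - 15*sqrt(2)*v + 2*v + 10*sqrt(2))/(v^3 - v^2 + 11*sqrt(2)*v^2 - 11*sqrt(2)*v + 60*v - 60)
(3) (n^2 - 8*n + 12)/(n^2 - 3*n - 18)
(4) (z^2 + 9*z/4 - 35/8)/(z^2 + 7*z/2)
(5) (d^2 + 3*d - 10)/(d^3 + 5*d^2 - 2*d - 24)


(1) = (-4*c^2 + 3*c*q + q^2)/(14*c^2 - 9*c*q + q^2)
(2) = (v - 2)/(v + 6*sqrt(2))
(3) = (n - 2)/(n + 3)
(4) = (4*z - 5)/(4*z)
(5) = (d + 5)/(d^2 + 7*d + 12)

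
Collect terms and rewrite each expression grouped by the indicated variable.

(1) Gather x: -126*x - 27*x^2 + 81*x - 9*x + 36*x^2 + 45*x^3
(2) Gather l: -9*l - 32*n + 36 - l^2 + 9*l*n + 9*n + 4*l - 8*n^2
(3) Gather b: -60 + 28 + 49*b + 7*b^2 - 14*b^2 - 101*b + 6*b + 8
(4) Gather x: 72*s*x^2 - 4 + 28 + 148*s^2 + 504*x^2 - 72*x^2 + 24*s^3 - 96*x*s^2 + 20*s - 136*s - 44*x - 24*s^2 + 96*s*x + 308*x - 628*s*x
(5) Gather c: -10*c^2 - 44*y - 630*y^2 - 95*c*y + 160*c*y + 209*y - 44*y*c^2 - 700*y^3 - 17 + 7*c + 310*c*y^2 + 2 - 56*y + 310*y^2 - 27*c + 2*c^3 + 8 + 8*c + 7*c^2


(1) = 45*x^3 + 9*x^2 - 54*x
(2) = -l^2 + l*(9*n - 5) - 8*n^2 - 23*n + 36
(3) = -7*b^2 - 46*b - 24
(4) = 24*s^3 + 124*s^2 - 116*s + x^2*(72*s + 432) + x*(-96*s^2 - 532*s + 264) + 24
(5) = 2*c^3 + c^2*(-44*y - 3) + c*(310*y^2 + 65*y - 12) - 700*y^3 - 320*y^2 + 109*y - 7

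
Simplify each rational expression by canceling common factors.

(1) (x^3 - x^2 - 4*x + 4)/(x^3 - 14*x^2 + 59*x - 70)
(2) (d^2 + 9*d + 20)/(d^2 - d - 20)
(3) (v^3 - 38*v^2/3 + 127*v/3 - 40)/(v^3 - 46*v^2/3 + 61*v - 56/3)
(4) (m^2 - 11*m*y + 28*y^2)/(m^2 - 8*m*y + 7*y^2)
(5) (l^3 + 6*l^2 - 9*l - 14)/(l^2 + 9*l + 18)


(1) = (x^2 + x - 2)/(x^2 - 12*x + 35)
(2) = (d + 5)/(d - 5)
(3) = (3*v^2 - 14*v + 15)/(3*v^2 - 22*v + 7)
(4) = (-m + 4*y)/(-m + y)
(5) = (l^3 + 6*l^2 - 9*l - 14)/(l^2 + 9*l + 18)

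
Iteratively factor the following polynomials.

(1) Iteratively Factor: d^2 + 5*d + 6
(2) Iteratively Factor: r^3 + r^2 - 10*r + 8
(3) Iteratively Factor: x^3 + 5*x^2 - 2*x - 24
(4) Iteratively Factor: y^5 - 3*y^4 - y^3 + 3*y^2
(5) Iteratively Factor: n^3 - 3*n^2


(1) = (d + 2)*(d + 3)
(2) = (r - 1)*(r^2 + 2*r - 8) = (r - 2)*(r - 1)*(r + 4)
(3) = (x + 3)*(x^2 + 2*x - 8) = (x - 2)*(x + 3)*(x + 4)
(4) = (y + 1)*(y^4 - 4*y^3 + 3*y^2) = y*(y + 1)*(y^3 - 4*y^2 + 3*y) = y^2*(y + 1)*(y^2 - 4*y + 3) = y^2*(y - 1)*(y + 1)*(y - 3)
(5) = (n - 3)*(n^2) = n*(n - 3)*(n)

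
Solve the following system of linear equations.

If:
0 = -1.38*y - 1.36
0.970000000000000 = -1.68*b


Then:
b = -0.58
y = -0.99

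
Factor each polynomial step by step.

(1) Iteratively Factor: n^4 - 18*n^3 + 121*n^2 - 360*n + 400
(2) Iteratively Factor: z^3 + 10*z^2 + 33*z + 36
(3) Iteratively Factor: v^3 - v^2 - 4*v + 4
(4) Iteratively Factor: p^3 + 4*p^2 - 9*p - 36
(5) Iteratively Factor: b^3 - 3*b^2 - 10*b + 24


(1) = (n - 4)*(n^3 - 14*n^2 + 65*n - 100) = (n - 4)^2*(n^2 - 10*n + 25) = (n - 5)*(n - 4)^2*(n - 5)
(2) = (z + 3)*(z^2 + 7*z + 12) = (z + 3)^2*(z + 4)
(3) = (v - 1)*(v^2 - 4) = (v - 2)*(v - 1)*(v + 2)
(4) = (p - 3)*(p^2 + 7*p + 12) = (p - 3)*(p + 4)*(p + 3)
(5) = (b - 2)*(b^2 - b - 12) = (b - 4)*(b - 2)*(b + 3)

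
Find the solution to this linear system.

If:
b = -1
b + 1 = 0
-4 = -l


Then:
b = -1
l = 4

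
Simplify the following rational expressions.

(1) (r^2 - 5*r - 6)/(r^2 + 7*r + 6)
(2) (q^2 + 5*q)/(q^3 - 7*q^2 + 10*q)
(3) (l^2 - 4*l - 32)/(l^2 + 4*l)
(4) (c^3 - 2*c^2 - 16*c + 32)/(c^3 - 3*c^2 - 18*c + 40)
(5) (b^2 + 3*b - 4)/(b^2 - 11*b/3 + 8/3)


(1) = (r - 6)/(r + 6)
(2) = (q + 5)/(q^2 - 7*q + 10)
(3) = (l - 8)/l
(4) = (c - 4)/(c - 5)
(5) = (3*b + 12)/(3*b - 8)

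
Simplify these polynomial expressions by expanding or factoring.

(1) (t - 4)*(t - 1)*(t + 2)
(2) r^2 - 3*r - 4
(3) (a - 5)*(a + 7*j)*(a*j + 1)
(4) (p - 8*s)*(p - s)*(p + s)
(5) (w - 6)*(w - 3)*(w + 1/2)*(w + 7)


(1) = t^3 - 3*t^2 - 6*t + 8
(2) = (r - 4)*(r + 1)
(3) = a^3*j + 7*a^2*j^2 - 5*a^2*j + a^2 - 35*a*j^2 + 7*a*j - 5*a - 35*j
(4) = p^3 - 8*p^2*s - p*s^2 + 8*s^3
(5) = w^4 - 3*w^3/2 - 46*w^2 + 207*w/2 + 63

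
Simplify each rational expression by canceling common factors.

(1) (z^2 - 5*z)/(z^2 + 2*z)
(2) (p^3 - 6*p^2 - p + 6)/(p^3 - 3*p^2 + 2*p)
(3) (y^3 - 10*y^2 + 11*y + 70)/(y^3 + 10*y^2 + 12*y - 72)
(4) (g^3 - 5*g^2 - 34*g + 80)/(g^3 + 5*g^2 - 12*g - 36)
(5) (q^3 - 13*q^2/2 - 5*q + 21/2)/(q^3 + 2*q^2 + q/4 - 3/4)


(1) = (z - 5)/(z + 2)
(2) = (p^2 - 5*p - 6)/(p^2 - 2*p)
(3) = (y^3 - 10*y^2 + 11*y + 70)/(y^3 + 10*y^2 + 12*y - 72)
(4) = (g^3 - 5*g^2 - 34*g + 80)/(g^3 + 5*g^2 - 12*g - 36)
(5) = (2*q^2 - 16*q + 14)/(2*q^2 + q - 1)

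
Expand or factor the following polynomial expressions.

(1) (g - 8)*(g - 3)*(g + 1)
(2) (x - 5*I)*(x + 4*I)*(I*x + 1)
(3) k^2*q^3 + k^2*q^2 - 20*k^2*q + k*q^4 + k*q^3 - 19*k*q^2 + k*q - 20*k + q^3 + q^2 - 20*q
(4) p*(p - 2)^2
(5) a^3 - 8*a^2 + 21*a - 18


(1) = g^3 - 10*g^2 + 13*g + 24
(2) = I*x^3 + 2*x^2 + 19*I*x + 20
(3) = (k + q)*(q - 4)*(q + 5)*(k*q + 1)
(4) = p^3 - 4*p^2 + 4*p
(5) = (a - 3)^2*(a - 2)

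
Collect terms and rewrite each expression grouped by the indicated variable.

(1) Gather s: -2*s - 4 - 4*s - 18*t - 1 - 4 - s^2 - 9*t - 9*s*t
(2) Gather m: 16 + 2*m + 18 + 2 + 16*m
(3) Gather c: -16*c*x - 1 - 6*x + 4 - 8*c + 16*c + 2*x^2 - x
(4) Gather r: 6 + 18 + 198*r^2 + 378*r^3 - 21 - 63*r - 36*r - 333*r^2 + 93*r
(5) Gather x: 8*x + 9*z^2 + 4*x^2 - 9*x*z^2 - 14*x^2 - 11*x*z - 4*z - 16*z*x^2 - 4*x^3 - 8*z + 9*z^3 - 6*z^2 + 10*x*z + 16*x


(1) = -s^2 + s*(-9*t - 6) - 27*t - 9
(2) = 18*m + 36
(3) = c*(8 - 16*x) + 2*x^2 - 7*x + 3
(4) = 378*r^3 - 135*r^2 - 6*r + 3
(5) = -4*x^3 + x^2*(-16*z - 10) + x*(-9*z^2 - z + 24) + 9*z^3 + 3*z^2 - 12*z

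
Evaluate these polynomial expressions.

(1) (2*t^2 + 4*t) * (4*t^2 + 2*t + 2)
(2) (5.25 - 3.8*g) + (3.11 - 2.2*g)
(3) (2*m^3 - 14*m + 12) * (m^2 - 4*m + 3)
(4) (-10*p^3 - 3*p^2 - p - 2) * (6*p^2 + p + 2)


(1) = 8*t^4 + 20*t^3 + 12*t^2 + 8*t
(2) = 8.36 - 6.0*g
(3) = 2*m^5 - 8*m^4 - 8*m^3 + 68*m^2 - 90*m + 36
(4) = -60*p^5 - 28*p^4 - 29*p^3 - 19*p^2 - 4*p - 4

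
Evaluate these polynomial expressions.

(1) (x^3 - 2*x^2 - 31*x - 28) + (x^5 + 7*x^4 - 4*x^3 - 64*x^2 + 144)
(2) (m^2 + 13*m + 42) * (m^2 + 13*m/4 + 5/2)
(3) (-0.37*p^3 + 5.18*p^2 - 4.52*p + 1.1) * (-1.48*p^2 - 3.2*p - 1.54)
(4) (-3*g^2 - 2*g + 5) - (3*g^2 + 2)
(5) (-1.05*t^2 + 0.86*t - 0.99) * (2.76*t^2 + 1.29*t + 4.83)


(1) = x^5 + 7*x^4 - 3*x^3 - 66*x^2 - 31*x + 116
(2) = m^4 + 65*m^3/4 + 347*m^2/4 + 169*m + 105
(3) = 0.5476*p^5 - 6.4824*p^4 - 9.3166*p^3 + 4.8588*p^2 + 3.4408*p - 1.694
(4) = -6*g^2 - 2*g + 3
(5) = -2.898*t^4 + 1.0191*t^3 - 6.6945*t^2 + 2.8767*t - 4.7817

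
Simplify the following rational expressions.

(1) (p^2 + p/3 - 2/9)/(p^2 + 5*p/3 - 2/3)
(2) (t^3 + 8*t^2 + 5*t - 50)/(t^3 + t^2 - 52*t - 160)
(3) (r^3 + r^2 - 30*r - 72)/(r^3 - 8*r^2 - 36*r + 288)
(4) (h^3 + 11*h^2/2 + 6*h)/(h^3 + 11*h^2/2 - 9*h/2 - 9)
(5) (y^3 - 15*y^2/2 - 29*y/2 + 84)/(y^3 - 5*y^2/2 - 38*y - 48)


(1) = (3*p + 2)/(3*p + 6)
(2) = (t^2 + 3*t - 10)/(t^2 - 4*t - 32)
(3) = (r^2 + 7*r + 12)/(r^2 - 2*r - 48)
(4) = (2*h^3 + 11*h^2 + 12*h)/(2*h^3 + 11*h^2 - 9*h - 18)
(5) = (2*y^2 + y - 21)/(2*y^2 + 11*y + 12)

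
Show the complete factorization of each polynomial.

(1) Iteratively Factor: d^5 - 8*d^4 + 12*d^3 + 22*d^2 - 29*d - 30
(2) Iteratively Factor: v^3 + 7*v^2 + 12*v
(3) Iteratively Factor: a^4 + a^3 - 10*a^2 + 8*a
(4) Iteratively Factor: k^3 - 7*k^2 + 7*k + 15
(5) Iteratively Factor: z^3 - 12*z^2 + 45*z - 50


(1) = (d - 2)*(d^4 - 6*d^3 + 22*d + 15) = (d - 5)*(d - 2)*(d^3 - d^2 - 5*d - 3) = (d - 5)*(d - 2)*(d + 1)*(d^2 - 2*d - 3) = (d - 5)*(d - 3)*(d - 2)*(d + 1)*(d + 1)
(2) = (v + 4)*(v^2 + 3*v) = (v + 3)*(v + 4)*(v)
(3) = (a + 4)*(a^3 - 3*a^2 + 2*a) = (a - 1)*(a + 4)*(a^2 - 2*a) = (a - 2)*(a - 1)*(a + 4)*(a)
(4) = (k + 1)*(k^2 - 8*k + 15) = (k - 3)*(k + 1)*(k - 5)
(5) = (z - 2)*(z^2 - 10*z + 25) = (z - 5)*(z - 2)*(z - 5)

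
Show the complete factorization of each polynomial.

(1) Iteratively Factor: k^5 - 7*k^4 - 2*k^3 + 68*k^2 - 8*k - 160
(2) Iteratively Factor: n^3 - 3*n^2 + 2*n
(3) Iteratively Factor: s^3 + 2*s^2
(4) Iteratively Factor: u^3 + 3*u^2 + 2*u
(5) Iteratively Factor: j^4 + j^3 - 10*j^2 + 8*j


(1) = (k - 4)*(k^4 - 3*k^3 - 14*k^2 + 12*k + 40) = (k - 5)*(k - 4)*(k^3 + 2*k^2 - 4*k - 8) = (k - 5)*(k - 4)*(k - 2)*(k^2 + 4*k + 4) = (k - 5)*(k - 4)*(k - 2)*(k + 2)*(k + 2)
(2) = (n)*(n^2 - 3*n + 2) = n*(n - 1)*(n - 2)
(3) = (s)*(s^2 + 2*s) = s*(s + 2)*(s)
(4) = (u + 1)*(u^2 + 2*u) = u*(u + 1)*(u + 2)
(5) = (j - 2)*(j^3 + 3*j^2 - 4*j) = (j - 2)*(j - 1)*(j^2 + 4*j) = j*(j - 2)*(j - 1)*(j + 4)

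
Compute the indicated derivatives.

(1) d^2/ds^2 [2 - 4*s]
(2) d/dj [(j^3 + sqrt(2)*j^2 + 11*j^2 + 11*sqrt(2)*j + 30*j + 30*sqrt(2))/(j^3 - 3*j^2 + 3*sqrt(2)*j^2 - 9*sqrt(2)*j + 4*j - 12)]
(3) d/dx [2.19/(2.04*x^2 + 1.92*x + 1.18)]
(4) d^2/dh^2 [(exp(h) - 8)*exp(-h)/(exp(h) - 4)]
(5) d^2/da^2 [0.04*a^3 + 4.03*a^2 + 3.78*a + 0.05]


(1) = 0
(2) = 2*(-7*j^4 + sqrt(2)*j^4 - 20*sqrt(2)*j^3 - 26*j^3 - 121*sqrt(2)*j^2 + 7*j^2 - 312*j + 78*sqrt(2)*j - 126*sqrt(2) + 90)/(j^6 - 6*j^5 + 6*sqrt(2)*j^5 - 36*sqrt(2)*j^4 + 35*j^4 - 156*j^3 + 78*sqrt(2)*j^3 - 144*sqrt(2)*j^2 + 250*j^2 - 96*j + 216*sqrt(2)*j + 144)
(3) = (-8.9352*x - 4.2048)/(2.04*x^2 + 1.92*x + 1.18)^2
(4) = (exp(3*h) - 28*exp(2*h) + 96*exp(h) - 128)*exp(-h)/(exp(3*h) - 12*exp(2*h) + 48*exp(h) - 64)
(5) = 0.24*a + 8.06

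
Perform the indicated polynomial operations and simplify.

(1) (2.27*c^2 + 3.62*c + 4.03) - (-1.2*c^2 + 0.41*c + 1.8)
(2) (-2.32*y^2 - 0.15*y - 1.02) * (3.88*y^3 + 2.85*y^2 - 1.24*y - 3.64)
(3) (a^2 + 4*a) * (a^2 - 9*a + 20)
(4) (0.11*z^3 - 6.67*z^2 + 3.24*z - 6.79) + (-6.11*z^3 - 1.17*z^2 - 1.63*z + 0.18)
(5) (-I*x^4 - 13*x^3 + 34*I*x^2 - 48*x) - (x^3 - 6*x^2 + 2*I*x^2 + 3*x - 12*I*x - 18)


(1) = 3.47*c^2 + 3.21*c + 2.23
(2) = -9.0016*y^5 - 7.194*y^4 - 1.5083*y^3 + 5.7238*y^2 + 1.8108*y + 3.7128
(3) = a^4 - 5*a^3 - 16*a^2 + 80*a
(4) = -6.0*z^3 - 7.84*z^2 + 1.61*z - 6.61
(5) = -I*x^4 - 14*x^3 + 6*x^2 + 32*I*x^2 - 51*x + 12*I*x + 18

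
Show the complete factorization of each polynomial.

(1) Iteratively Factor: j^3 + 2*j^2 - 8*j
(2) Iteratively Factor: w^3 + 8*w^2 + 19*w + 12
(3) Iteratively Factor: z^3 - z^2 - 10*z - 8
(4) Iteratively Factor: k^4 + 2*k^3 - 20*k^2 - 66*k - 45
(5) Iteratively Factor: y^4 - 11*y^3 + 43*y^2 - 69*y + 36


(1) = (j)*(j^2 + 2*j - 8) = j*(j - 2)*(j + 4)
(2) = (w + 4)*(w^2 + 4*w + 3) = (w + 3)*(w + 4)*(w + 1)
(3) = (z + 1)*(z^2 - 2*z - 8) = (z - 4)*(z + 1)*(z + 2)
(4) = (k + 3)*(k^3 - k^2 - 17*k - 15) = (k + 3)^2*(k^2 - 4*k - 5) = (k - 5)*(k + 3)^2*(k + 1)
(5) = (y - 3)*(y^3 - 8*y^2 + 19*y - 12) = (y - 4)*(y - 3)*(y^2 - 4*y + 3) = (y - 4)*(y - 3)^2*(y - 1)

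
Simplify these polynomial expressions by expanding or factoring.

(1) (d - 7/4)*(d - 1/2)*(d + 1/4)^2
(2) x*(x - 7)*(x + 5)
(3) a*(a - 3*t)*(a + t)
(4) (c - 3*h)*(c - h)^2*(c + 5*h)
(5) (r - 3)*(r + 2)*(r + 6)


(1) = d^4 - 7*d^3/4 - 3*d^2/16 + 19*d/64 + 7/128
(2) = x^3 - 2*x^2 - 35*x
(3) = a^3 - 2*a^2*t - 3*a*t^2
(4) = c^4 - 18*c^2*h^2 + 32*c*h^3 - 15*h^4
(5) = r^3 + 5*r^2 - 12*r - 36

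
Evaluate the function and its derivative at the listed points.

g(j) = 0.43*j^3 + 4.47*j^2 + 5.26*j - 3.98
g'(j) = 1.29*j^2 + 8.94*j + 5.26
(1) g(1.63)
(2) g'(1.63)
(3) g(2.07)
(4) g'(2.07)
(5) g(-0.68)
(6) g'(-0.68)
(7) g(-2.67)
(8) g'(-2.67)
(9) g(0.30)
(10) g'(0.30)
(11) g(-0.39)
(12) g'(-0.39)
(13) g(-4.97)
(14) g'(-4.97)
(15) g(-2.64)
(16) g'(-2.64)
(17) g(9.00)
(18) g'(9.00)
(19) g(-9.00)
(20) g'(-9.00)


(1) = 18.33
(2) = 23.26
(3) = 29.88
(4) = 29.29
(5) = -5.63
(6) = -0.22
(7) = 5.66
(8) = -9.41
(9) = -1.99
(10) = 8.06
(11) = -5.38
(12) = 1.97
(13) = 27.50
(14) = -7.31
(15) = 5.38
(16) = -9.35
(17) = 718.90
(18) = 190.21
(19) = -2.72
(20) = 29.29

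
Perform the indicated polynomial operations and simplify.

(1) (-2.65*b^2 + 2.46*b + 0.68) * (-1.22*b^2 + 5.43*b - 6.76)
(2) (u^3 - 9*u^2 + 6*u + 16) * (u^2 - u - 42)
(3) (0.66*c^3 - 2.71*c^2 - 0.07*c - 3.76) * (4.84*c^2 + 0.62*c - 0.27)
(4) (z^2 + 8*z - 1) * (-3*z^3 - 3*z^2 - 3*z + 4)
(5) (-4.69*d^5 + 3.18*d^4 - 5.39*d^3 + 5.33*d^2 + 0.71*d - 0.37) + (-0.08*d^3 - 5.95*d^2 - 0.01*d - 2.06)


(1) = 3.233*b^4 - 17.3907*b^3 + 30.4422*b^2 - 12.9372*b - 4.5968
(2) = u^5 - 10*u^4 - 27*u^3 + 388*u^2 - 268*u - 672
(3) = 3.1944*c^5 - 12.7072*c^4 - 2.1972*c^3 - 17.5101*c^2 - 2.3123*c + 1.0152
(4) = -3*z^5 - 27*z^4 - 24*z^3 - 17*z^2 + 35*z - 4
(5) = -4.69*d^5 + 3.18*d^4 - 5.47*d^3 - 0.62*d^2 + 0.7*d - 2.43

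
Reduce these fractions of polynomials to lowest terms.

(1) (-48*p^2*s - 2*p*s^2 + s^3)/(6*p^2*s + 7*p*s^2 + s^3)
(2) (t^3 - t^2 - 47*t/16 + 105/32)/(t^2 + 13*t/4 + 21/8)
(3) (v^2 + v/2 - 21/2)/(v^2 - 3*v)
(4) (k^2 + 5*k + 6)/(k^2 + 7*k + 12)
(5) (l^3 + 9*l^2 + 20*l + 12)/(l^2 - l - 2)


(1) = (-8*p + s)/(p + s)
(2) = (8*t^2 - 22*t + 15)/(8*t + 12)
(3) = (2*v + 7)/(2*v)
(4) = (k + 2)/(k + 4)
(5) = (l^2 + 8*l + 12)/(l - 2)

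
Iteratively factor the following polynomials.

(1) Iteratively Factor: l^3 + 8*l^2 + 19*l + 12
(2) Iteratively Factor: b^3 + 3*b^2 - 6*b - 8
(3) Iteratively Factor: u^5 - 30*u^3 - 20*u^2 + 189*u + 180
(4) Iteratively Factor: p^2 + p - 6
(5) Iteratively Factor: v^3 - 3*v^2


(1) = (l + 1)*(l^2 + 7*l + 12) = (l + 1)*(l + 3)*(l + 4)
(2) = (b + 4)*(b^2 - b - 2) = (b + 1)*(b + 4)*(b - 2)
(3) = (u - 3)*(u^4 + 3*u^3 - 21*u^2 - 83*u - 60) = (u - 3)*(u + 3)*(u^3 - 21*u - 20) = (u - 3)*(u + 1)*(u + 3)*(u^2 - u - 20) = (u - 3)*(u + 1)*(u + 3)*(u + 4)*(u - 5)
(4) = (p + 3)*(p - 2)
(5) = (v - 3)*(v^2) = v*(v - 3)*(v)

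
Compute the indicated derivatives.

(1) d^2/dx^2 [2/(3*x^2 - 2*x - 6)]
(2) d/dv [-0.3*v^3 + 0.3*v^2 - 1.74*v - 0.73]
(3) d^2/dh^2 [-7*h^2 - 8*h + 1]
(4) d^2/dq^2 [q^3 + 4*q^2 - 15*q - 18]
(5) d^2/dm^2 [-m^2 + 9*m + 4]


(1) = 4*(9*x^2 - 6*x - 4*(3*x - 1)^2 - 18)/(-3*x^2 + 2*x + 6)^3
(2) = -0.9*v^2 + 0.6*v - 1.74
(3) = -14
(4) = 6*q + 8
(5) = -2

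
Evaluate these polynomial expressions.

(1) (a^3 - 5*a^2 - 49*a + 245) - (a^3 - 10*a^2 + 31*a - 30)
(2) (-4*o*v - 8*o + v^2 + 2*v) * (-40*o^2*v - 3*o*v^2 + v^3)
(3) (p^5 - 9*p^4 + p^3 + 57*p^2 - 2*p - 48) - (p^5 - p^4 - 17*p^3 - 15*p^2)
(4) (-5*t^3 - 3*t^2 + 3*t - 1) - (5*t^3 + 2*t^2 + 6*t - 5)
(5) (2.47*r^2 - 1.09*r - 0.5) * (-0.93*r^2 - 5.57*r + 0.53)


(1) = 5*a^2 - 80*a + 275
(2) = 160*o^3*v^2 + 320*o^3*v - 28*o^2*v^3 - 56*o^2*v^2 - 7*o*v^4 - 14*o*v^3 + v^5 + 2*v^4
(3) = -8*p^4 + 18*p^3 + 72*p^2 - 2*p - 48
(4) = -10*t^3 - 5*t^2 - 3*t + 4
(5) = -2.2971*r^4 - 12.7442*r^3 + 7.8454*r^2 + 2.2073*r - 0.265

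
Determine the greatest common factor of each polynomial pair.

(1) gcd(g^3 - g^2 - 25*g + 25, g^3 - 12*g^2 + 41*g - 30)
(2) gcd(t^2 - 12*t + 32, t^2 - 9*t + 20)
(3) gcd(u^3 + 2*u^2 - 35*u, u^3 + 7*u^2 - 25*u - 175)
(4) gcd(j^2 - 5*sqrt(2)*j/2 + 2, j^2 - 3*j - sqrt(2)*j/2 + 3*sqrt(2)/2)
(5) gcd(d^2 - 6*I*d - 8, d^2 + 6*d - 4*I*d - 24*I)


(1) = g^2 - 6*g + 5
(2) = gcd((t - 8)*(t - 4), (t - 5)*(t - 4)) = t - 4
(3) = gcd(u*(u - 5)*(u + 7), (u - 5)*(u + 5)*(u + 7)) = u^2 + 2*u - 35
(4) = gcd((j - 2*sqrt(2))*(j - sqrt(2)/2), (j - 3)*(j - sqrt(2)/2)) = j - sqrt(2)/2
(5) = gcd((d - 4*I)*(d - 2*I), (d + 6)*(d - 4*I)) = d - 4*I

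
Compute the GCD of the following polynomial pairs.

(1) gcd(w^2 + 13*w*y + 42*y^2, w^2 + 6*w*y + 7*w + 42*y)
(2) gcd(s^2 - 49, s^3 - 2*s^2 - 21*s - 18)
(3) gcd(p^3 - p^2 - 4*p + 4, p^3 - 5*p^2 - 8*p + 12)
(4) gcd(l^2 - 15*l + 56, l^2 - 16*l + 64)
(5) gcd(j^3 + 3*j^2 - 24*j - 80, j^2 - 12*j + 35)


(1) = gcd((w + 6*y)*(w + 7*y), (w + 7)*(w + 6*y)) = w + 6*y
(2) = 1
(3) = p^2 + p - 2
(4) = l - 8
(5) = j - 5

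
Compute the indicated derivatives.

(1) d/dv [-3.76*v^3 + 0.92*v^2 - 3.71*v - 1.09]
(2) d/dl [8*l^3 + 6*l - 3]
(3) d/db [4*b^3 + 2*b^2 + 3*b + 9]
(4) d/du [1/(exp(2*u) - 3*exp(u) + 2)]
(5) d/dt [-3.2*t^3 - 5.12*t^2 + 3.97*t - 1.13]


(1) = -11.28*v^2 + 1.84*v - 3.71
(2) = 24*l^2 + 6
(3) = 12*b^2 + 4*b + 3
(4) = (3 - 2*exp(u))*exp(u)/(exp(2*u) - 3*exp(u) + 2)^2
(5) = -9.6*t^2 - 10.24*t + 3.97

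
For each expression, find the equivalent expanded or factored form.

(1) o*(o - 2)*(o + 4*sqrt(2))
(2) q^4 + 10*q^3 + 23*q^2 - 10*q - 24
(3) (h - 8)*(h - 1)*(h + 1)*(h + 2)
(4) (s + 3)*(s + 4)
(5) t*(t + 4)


(1) = o^3 - 2*o^2 + 4*sqrt(2)*o^2 - 8*sqrt(2)*o
(2) = (q - 1)*(q + 1)*(q + 4)*(q + 6)
(3) = h^4 - 6*h^3 - 17*h^2 + 6*h + 16
(4) = s^2 + 7*s + 12
(5) = t^2 + 4*t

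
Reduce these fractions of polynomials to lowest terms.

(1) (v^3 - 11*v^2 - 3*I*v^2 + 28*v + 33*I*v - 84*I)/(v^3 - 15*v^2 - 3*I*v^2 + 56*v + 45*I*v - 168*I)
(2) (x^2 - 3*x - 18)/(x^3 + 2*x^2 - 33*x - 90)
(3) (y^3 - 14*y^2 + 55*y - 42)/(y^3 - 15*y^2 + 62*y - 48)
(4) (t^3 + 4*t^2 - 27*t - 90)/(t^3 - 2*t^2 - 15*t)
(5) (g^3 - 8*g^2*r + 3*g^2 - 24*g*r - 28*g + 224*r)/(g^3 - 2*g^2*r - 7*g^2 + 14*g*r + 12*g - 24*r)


(1) = (v - 4)/(v - 8)
(2) = 1/(x + 5)
(3) = (y - 7)/(y - 8)
(4) = (t + 6)/t
(5) = (-g^2 + 8*g*r - 7*g + 56*r)/(-g^2 + 2*g*r + 3*g - 6*r)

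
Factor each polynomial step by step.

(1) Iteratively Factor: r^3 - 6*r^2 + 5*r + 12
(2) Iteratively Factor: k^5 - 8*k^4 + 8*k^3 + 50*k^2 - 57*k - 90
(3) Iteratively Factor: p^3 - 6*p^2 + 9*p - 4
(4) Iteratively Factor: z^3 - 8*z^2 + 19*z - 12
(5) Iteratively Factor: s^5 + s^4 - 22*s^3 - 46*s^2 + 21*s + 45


(1) = (r + 1)*(r^2 - 7*r + 12) = (r - 4)*(r + 1)*(r - 3)
(2) = (k - 5)*(k^4 - 3*k^3 - 7*k^2 + 15*k + 18) = (k - 5)*(k + 1)*(k^3 - 4*k^2 - 3*k + 18) = (k - 5)*(k - 3)*(k + 1)*(k^2 - k - 6) = (k - 5)*(k - 3)*(k + 1)*(k + 2)*(k - 3)
(3) = (p - 1)*(p^2 - 5*p + 4) = (p - 1)^2*(p - 4)
(4) = (z - 1)*(z^2 - 7*z + 12) = (z - 3)*(z - 1)*(z - 4)
(5) = (s + 3)*(s^4 - 2*s^3 - 16*s^2 + 2*s + 15) = (s - 1)*(s + 3)*(s^3 - s^2 - 17*s - 15) = (s - 1)*(s + 3)^2*(s^2 - 4*s - 5) = (s - 1)*(s + 1)*(s + 3)^2*(s - 5)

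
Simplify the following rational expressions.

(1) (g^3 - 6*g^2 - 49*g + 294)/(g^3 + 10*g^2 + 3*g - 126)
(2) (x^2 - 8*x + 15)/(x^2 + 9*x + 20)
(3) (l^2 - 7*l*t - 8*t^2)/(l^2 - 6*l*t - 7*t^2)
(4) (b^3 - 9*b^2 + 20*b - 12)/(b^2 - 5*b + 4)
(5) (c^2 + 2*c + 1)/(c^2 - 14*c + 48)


(1) = (g^2 - 13*g + 42)/(g^2 + 3*g - 18)
(2) = (x^2 - 8*x + 15)/(x^2 + 9*x + 20)
(3) = (-l + 8*t)/(-l + 7*t)
(4) = (b^2 - 8*b + 12)/(b - 4)
(5) = (c^2 + 2*c + 1)/(c^2 - 14*c + 48)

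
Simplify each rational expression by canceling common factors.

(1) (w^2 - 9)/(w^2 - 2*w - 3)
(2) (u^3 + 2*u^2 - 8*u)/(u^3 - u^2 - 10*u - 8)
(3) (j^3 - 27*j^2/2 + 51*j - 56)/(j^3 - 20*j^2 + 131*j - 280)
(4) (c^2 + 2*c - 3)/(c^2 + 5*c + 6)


(1) = (w + 3)/(w + 1)
(2) = (u^3 + 2*u^2 - 8*u)/(u^3 - u^2 - 10*u - 8)
(3) = (2*j^2 - 11*j + 14)/(2*j^2 - 24*j + 70)
(4) = (c - 1)/(c + 2)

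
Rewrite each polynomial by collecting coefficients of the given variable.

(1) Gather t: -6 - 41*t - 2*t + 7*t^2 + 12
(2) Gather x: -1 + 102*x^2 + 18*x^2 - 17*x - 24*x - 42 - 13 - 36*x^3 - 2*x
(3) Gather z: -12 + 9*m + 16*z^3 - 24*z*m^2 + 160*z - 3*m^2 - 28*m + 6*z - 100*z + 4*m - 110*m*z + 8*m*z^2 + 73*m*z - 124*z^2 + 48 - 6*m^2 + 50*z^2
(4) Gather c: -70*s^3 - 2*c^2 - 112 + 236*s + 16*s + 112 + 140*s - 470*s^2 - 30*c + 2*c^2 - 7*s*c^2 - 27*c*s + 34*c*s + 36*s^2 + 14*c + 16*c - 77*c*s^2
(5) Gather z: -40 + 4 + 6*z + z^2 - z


(1) = 7*t^2 - 43*t + 6
(2) = -36*x^3 + 120*x^2 - 43*x - 56
(3) = -9*m^2 - 15*m + 16*z^3 + z^2*(8*m - 74) + z*(-24*m^2 - 37*m + 66) + 36
(4) = -7*c^2*s + c*(-77*s^2 + 7*s) - 70*s^3 - 434*s^2 + 392*s
(5) = z^2 + 5*z - 36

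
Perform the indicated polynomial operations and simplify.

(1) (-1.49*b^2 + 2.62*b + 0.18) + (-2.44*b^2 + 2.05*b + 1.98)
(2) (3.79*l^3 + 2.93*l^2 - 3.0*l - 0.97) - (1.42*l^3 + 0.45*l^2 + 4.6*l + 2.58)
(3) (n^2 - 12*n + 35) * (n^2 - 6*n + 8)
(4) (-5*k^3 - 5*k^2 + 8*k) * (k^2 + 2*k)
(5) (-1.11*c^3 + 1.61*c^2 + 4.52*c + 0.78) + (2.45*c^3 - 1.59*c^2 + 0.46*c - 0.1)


(1) = -3.93*b^2 + 4.67*b + 2.16
(2) = 2.37*l^3 + 2.48*l^2 - 7.6*l - 3.55
(3) = n^4 - 18*n^3 + 115*n^2 - 306*n + 280
(4) = -5*k^5 - 15*k^4 - 2*k^3 + 16*k^2
(5) = 1.34*c^3 + 0.02*c^2 + 4.98*c + 0.68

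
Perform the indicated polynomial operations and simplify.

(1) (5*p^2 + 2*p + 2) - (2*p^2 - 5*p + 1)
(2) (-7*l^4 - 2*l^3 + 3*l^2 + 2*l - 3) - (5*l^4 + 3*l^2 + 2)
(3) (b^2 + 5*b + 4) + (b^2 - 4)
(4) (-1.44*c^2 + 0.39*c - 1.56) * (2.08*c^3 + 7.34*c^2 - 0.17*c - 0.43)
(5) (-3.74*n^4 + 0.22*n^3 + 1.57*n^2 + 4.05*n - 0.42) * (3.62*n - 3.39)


(1) = 3*p^2 + 7*p + 1
(2) = -12*l^4 - 2*l^3 + 2*l - 5
(3) = 2*b^2 + 5*b
(4) = -2.9952*c^5 - 9.7584*c^4 - 0.1374*c^3 - 10.8975*c^2 + 0.0975*c + 0.6708
(5) = -13.5388*n^5 + 13.475*n^4 + 4.9376*n^3 + 9.3387*n^2 - 15.2499*n + 1.4238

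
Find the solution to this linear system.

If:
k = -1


Then:
k = -1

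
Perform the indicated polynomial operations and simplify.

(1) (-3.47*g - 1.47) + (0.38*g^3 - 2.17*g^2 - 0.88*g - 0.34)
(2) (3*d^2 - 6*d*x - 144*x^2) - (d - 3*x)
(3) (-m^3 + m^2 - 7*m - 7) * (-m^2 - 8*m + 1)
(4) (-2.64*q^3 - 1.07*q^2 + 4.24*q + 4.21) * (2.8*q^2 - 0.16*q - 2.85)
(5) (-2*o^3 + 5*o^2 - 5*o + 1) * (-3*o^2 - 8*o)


(1) = 0.38*g^3 - 2.17*g^2 - 4.35*g - 1.81
(2) = 3*d^2 - 6*d*x - d - 144*x^2 + 3*x
(3) = m^5 + 7*m^4 - 2*m^3 + 64*m^2 + 49*m - 7
(4) = -7.392*q^5 - 2.5736*q^4 + 19.5672*q^3 + 14.1591*q^2 - 12.7576*q - 11.9985
(5) = 6*o^5 + o^4 - 25*o^3 + 37*o^2 - 8*o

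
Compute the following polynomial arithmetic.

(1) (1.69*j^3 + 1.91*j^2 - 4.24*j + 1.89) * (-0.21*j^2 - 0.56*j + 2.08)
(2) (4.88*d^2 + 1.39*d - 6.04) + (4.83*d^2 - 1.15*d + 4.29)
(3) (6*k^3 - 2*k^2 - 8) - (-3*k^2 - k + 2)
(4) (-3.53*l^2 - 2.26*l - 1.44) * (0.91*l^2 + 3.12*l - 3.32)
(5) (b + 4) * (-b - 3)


(1) = -0.3549*j^5 - 1.3475*j^4 + 3.336*j^3 + 5.9503*j^2 - 9.8776*j + 3.9312
(2) = 9.71*d^2 + 0.24*d - 1.75
(3) = 6*k^3 + k^2 + k - 10
(4) = -3.2123*l^4 - 13.0702*l^3 + 3.358*l^2 + 3.0104*l + 4.7808
(5) = -b^2 - 7*b - 12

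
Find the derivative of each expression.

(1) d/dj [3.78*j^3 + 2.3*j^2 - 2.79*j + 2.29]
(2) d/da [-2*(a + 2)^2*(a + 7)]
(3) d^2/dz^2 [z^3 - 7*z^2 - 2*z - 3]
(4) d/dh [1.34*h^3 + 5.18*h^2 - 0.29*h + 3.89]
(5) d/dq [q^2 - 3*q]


(1) = 11.34*j^2 + 4.6*j - 2.79
(2) = 2*(-3*a - 16)*(a + 2)
(3) = 6*z - 14
(4) = 4.02*h^2 + 10.36*h - 0.29
(5) = 2*q - 3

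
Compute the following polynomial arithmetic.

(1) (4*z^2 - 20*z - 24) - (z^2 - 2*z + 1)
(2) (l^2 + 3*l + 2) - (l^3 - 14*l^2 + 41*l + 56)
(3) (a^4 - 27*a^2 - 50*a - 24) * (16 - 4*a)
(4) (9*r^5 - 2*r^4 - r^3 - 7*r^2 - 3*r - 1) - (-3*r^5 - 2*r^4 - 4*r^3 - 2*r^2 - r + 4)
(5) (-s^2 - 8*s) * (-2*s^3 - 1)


(1) = 3*z^2 - 18*z - 25
(2) = -l^3 + 15*l^2 - 38*l - 54
(3) = -4*a^5 + 16*a^4 + 108*a^3 - 232*a^2 - 704*a - 384
(4) = 12*r^5 + 3*r^3 - 5*r^2 - 2*r - 5
(5) = 2*s^5 + 16*s^4 + s^2 + 8*s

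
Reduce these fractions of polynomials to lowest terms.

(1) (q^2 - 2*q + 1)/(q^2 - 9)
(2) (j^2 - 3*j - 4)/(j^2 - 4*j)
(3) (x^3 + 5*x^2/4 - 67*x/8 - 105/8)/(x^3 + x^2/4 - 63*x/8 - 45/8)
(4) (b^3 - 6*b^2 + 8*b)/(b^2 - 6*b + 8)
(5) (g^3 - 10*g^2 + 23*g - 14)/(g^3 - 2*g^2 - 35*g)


(1) = (q^2 - 2*q + 1)/(q^2 - 9)
(2) = (j + 1)/j
(3) = (4*x + 7)/(4*x + 3)
(4) = b
(5) = (g^2 - 3*g + 2)/(g^2 + 5*g)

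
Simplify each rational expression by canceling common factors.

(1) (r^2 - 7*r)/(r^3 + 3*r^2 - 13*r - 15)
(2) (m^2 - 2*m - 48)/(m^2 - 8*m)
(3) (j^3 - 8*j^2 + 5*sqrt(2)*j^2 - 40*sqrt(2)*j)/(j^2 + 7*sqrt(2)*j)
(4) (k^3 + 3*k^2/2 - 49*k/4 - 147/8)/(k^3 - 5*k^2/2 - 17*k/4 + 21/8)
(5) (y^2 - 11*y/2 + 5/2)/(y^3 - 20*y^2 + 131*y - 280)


(1) = (r^2 - 7*r)/(r^3 + 3*r^2 - 13*r - 15)
(2) = (m + 6)/m
(3) = (j^2 + j*(-8 + 5*sqrt(2)) - 40*sqrt(2))/(j + 7*sqrt(2))
(4) = (2*k + 7)/(2*k - 1)
(5) = (2*y - 1)/(2*y^2 - 30*y + 112)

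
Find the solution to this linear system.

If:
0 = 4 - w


Then:
w = 4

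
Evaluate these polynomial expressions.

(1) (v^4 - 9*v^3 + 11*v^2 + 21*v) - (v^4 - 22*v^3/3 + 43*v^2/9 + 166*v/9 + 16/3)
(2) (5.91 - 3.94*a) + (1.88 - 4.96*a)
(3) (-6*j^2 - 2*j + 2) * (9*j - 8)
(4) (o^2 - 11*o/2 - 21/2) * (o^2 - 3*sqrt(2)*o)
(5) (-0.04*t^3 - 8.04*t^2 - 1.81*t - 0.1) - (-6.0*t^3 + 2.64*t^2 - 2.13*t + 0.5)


(1) = -5*v^3/3 + 56*v^2/9 + 23*v/9 - 16/3
(2) = 7.79 - 8.9*a
(3) = -54*j^3 + 30*j^2 + 34*j - 16
(4) = o^4 - 11*o^3/2 - 3*sqrt(2)*o^3 - 21*o^2/2 + 33*sqrt(2)*o^2/2 + 63*sqrt(2)*o/2
(5) = 5.96*t^3 - 10.68*t^2 + 0.32*t - 0.6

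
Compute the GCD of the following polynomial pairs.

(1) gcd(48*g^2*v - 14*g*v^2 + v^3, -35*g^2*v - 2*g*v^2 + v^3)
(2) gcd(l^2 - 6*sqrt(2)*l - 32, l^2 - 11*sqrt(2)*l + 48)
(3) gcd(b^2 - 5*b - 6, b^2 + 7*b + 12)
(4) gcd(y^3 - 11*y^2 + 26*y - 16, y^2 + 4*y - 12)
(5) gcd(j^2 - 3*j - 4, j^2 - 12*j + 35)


(1) = v
(2) = gcd((l - 8*sqrt(2))*(l + 2*sqrt(2)), (l - 8*sqrt(2))*(l - 3*sqrt(2))) = l - 8*sqrt(2)
(3) = 1
(4) = gcd((y - 8)*(y - 2)*(y - 1), (y - 2)*(y + 6)) = y - 2
(5) = gcd((j - 4)*(j + 1), (j - 7)*(j - 5)) = 1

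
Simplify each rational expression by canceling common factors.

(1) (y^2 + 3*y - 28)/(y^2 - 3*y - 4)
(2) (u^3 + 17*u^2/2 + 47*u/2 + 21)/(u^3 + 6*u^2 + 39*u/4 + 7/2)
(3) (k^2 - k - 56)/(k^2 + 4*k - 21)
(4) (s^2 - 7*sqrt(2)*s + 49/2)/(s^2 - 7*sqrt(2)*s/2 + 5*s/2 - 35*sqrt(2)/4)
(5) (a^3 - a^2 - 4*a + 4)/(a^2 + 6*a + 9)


(1) = (y + 7)/(y + 1)
(2) = (2*u + 6)/(2*u + 1)
(3) = (k - 8)/(k - 3)
(4) = (8*s - 28*sqrt(2))/(8*s + 20)
(5) = (a^3 - a^2 - 4*a + 4)/(a^2 + 6*a + 9)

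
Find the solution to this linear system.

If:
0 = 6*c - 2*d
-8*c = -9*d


Then:
c = 0
d = 0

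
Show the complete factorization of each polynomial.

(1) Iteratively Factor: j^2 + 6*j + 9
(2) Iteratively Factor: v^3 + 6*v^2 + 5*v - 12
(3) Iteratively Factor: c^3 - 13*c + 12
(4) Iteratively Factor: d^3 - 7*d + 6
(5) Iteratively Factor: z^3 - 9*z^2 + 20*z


(1) = (j + 3)*(j + 3)
(2) = (v + 3)*(v^2 + 3*v - 4) = (v + 3)*(v + 4)*(v - 1)
(3) = (c + 4)*(c^2 - 4*c + 3) = (c - 3)*(c + 4)*(c - 1)
(4) = (d + 3)*(d^2 - 3*d + 2) = (d - 1)*(d + 3)*(d - 2)
(5) = (z - 4)*(z^2 - 5*z) = (z - 5)*(z - 4)*(z)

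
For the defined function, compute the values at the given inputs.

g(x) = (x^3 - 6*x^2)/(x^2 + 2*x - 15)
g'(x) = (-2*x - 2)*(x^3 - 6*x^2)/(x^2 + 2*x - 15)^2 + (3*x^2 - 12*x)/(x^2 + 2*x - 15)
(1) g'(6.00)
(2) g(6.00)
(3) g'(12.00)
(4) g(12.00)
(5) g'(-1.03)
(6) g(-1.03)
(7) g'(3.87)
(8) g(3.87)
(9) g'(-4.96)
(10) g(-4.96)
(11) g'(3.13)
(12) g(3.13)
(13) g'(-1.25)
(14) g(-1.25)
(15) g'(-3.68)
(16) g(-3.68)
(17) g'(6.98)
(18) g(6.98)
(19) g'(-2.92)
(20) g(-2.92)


(1) = 1.09
(2) = 0.00
(3) = 0.92
(4) = 5.65
(5) = -0.97
(6) = 0.47
(7) = 5.02
(8) = -4.13
(9) = -21483.32
(10) = 846.84
(11) = 200.18
(12) = -26.60
(13) = -1.26
(14) = 0.71
(15) = -18.65
(16) = 14.87
(17) = 0.97
(18) = 1.00
(19) = -6.85
(20) = 6.18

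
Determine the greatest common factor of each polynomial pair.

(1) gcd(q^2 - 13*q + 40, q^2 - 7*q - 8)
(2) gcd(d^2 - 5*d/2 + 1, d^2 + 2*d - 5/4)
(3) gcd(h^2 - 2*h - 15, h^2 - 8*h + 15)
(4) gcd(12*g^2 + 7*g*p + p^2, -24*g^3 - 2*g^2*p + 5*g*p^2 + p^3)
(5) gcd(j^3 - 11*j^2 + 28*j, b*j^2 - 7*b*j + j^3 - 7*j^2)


(1) = gcd((q - 8)*(q - 5), (q - 8)*(q + 1)) = q - 8
(2) = gcd((d - 2)*(d - 1/2), (d - 1/2)*(d + 5/2)) = d - 1/2
(3) = gcd((h - 5)*(h + 3), (h - 5)*(h - 3)) = h - 5
(4) = gcd((3*g + p)*(4*g + p), (-2*g + p)*(3*g + p)*(4*g + p)) = 12*g^2 + 7*g*p + p^2
(5) = j^2 - 7*j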